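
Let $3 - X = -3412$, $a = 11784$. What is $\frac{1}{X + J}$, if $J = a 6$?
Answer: $\frac{1}{74119} \approx 1.3492 \cdot 10^{-5}$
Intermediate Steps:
$J = 70704$ ($J = 11784 \cdot 6 = 70704$)
$X = 3415$ ($X = 3 - -3412 = 3 + 3412 = 3415$)
$\frac{1}{X + J} = \frac{1}{3415 + 70704} = \frac{1}{74119}$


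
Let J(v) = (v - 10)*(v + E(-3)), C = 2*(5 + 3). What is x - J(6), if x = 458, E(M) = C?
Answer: 546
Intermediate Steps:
C = 16 (C = 2*8 = 16)
E(M) = 16
J(v) = (-10 + v)*(16 + v) (J(v) = (v - 10)*(v + 16) = (-10 + v)*(16 + v))
x - J(6) = 458 - (-160 + 6² + 6*6) = 458 - (-160 + 36 + 36) = 458 - 1*(-88) = 458 + 88 = 546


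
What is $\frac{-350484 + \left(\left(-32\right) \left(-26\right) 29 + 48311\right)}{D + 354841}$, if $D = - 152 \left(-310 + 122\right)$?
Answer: $- \frac{278045}{383417} \approx -0.72518$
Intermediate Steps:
$D = 28576$ ($D = \left(-152\right) \left(-188\right) = 28576$)
$\frac{-350484 + \left(\left(-32\right) \left(-26\right) 29 + 48311\right)}{D + 354841} = \frac{-350484 + \left(\left(-32\right) \left(-26\right) 29 + 48311\right)}{28576 + 354841} = \frac{-350484 + \left(832 \cdot 29 + 48311\right)}{383417} = \left(-350484 + \left(24128 + 48311\right)\right) \frac{1}{383417} = \left(-350484 + 72439\right) \frac{1}{383417} = \left(-278045\right) \frac{1}{383417} = - \frac{278045}{383417}$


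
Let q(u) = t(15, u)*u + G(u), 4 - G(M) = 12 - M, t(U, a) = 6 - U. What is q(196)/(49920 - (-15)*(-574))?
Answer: -788/20655 ≈ -0.038151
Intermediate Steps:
G(M) = -8 + M (G(M) = 4 - (12 - M) = 4 + (-12 + M) = -8 + M)
q(u) = -8 - 8*u (q(u) = (6 - 1*15)*u + (-8 + u) = (6 - 15)*u + (-8 + u) = -9*u + (-8 + u) = -8 - 8*u)
q(196)/(49920 - (-15)*(-574)) = (-8 - 8*196)/(49920 - (-15)*(-574)) = (-8 - 1568)/(49920 - 1*8610) = -1576/(49920 - 8610) = -1576/41310 = -1576*1/41310 = -788/20655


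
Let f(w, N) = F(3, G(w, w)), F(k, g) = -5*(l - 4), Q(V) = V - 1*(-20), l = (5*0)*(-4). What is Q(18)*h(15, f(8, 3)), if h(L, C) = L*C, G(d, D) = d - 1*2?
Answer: 11400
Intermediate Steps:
l = 0 (l = 0*(-4) = 0)
Q(V) = 20 + V (Q(V) = V + 20 = 20 + V)
G(d, D) = -2 + d (G(d, D) = d - 2 = -2 + d)
F(k, g) = 20 (F(k, g) = -5*(0 - 4) = -5*(-4) = 20)
f(w, N) = 20
h(L, C) = C*L
Q(18)*h(15, f(8, 3)) = (20 + 18)*(20*15) = 38*300 = 11400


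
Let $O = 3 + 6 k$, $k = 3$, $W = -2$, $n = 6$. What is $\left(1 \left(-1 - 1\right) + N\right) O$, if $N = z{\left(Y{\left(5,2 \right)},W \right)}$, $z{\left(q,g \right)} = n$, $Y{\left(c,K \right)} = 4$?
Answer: $84$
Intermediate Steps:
$z{\left(q,g \right)} = 6$
$N = 6$
$O = 21$ ($O = 3 + 6 \cdot 3 = 3 + 18 = 21$)
$\left(1 \left(-1 - 1\right) + N\right) O = \left(1 \left(-1 - 1\right) + 6\right) 21 = \left(1 \left(-2\right) + 6\right) 21 = \left(-2 + 6\right) 21 = 4 \cdot 21 = 84$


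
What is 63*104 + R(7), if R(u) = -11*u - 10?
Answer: 6465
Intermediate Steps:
R(u) = -10 - 11*u
63*104 + R(7) = 63*104 + (-10 - 11*7) = 6552 + (-10 - 77) = 6552 - 87 = 6465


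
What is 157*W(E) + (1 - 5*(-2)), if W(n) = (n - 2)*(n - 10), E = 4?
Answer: -1873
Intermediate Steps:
W(n) = (-10 + n)*(-2 + n) (W(n) = (-2 + n)*(-10 + n) = (-10 + n)*(-2 + n))
157*W(E) + (1 - 5*(-2)) = 157*(20 + 4² - 12*4) + (1 - 5*(-2)) = 157*(20 + 16 - 48) + (1 + 10) = 157*(-12) + 11 = -1884 + 11 = -1873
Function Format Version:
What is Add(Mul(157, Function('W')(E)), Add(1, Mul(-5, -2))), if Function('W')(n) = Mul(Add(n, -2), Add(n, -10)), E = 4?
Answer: -1873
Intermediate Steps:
Function('W')(n) = Mul(Add(-10, n), Add(-2, n)) (Function('W')(n) = Mul(Add(-2, n), Add(-10, n)) = Mul(Add(-10, n), Add(-2, n)))
Add(Mul(157, Function('W')(E)), Add(1, Mul(-5, -2))) = Add(Mul(157, Add(20, Pow(4, 2), Mul(-12, 4))), Add(1, Mul(-5, -2))) = Add(Mul(157, Add(20, 16, -48)), Add(1, 10)) = Add(Mul(157, -12), 11) = Add(-1884, 11) = -1873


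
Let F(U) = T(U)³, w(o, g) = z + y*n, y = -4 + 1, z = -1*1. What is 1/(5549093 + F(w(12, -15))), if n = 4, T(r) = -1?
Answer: 1/5549092 ≈ 1.8021e-7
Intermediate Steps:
z = -1
y = -3
w(o, g) = -13 (w(o, g) = -1 - 3*4 = -1 - 12 = -13)
F(U) = -1 (F(U) = (-1)³ = -1)
1/(5549093 + F(w(12, -15))) = 1/(5549093 - 1) = 1/5549092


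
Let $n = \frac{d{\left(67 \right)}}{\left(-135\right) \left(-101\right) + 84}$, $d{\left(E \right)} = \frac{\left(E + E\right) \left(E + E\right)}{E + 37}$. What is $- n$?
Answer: $- \frac{4489}{356694} \approx -0.012585$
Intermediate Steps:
$d{\left(E \right)} = \frac{4 E^{2}}{37 + E}$ ($d{\left(E \right)} = \frac{2 E 2 E}{37 + E} = \frac{4 E^{2}}{37 + E}$)
$n = \frac{4489}{356694}$ ($n = \frac{4 \cdot 67^{2} \frac{1}{37 + 67}}{\left(-135\right) \left(-101\right) + 84} = \frac{4 \cdot 4489 \cdot \frac{1}{104}}{13635 + 84} = \frac{4 \cdot 4489 \cdot \frac{1}{104}}{13719} = \frac{4489}{26} \cdot \frac{1}{13719} = \frac{4489}{356694} \approx 0.012585$)
$- n = \left(-1\right) \frac{4489}{356694} = - \frac{4489}{356694}$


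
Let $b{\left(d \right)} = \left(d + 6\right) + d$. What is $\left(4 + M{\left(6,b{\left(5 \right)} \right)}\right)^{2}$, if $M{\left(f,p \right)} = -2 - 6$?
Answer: $16$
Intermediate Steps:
$b{\left(d \right)} = 6 + 2 d$ ($b{\left(d \right)} = \left(6 + d\right) + d = 6 + 2 d$)
$M{\left(f,p \right)} = -8$ ($M{\left(f,p \right)} = -2 - 6 = -8$)
$\left(4 + M{\left(6,b{\left(5 \right)} \right)}\right)^{2} = \left(4 - 8\right)^{2} = \left(-4\right)^{2} = 16$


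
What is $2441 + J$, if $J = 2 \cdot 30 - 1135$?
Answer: $1366$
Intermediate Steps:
$J = -1075$ ($J = 60 - 1135 = -1075$)
$2441 + J = 2441 - 1075 = 1366$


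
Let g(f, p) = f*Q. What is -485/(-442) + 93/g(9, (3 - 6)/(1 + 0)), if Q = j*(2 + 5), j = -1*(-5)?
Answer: 64627/46410 ≈ 1.3925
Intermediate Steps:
j = 5
Q = 35 (Q = 5*(2 + 5) = 5*7 = 35)
g(f, p) = 35*f (g(f, p) = f*35 = 35*f)
-485/(-442) + 93/g(9, (3 - 6)/(1 + 0)) = -485/(-442) + 93/((35*9)) = -485*(-1/442) + 93/315 = 485/442 + 93*(1/315) = 485/442 + 31/105 = 64627/46410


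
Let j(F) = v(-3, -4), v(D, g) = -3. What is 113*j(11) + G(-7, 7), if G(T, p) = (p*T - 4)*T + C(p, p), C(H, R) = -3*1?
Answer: 29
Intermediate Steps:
j(F) = -3
C(H, R) = -3
G(T, p) = -3 + T*(-4 + T*p) (G(T, p) = (p*T - 4)*T - 3 = (T*p - 4)*T - 3 = (-4 + T*p)*T - 3 = T*(-4 + T*p) - 3 = -3 + T*(-4 + T*p))
113*j(11) + G(-7, 7) = 113*(-3) + (-3 - 4*(-7) + 7*(-7)²) = -339 + (-3 + 28 + 7*49) = -339 + (-3 + 28 + 343) = -339 + 368 = 29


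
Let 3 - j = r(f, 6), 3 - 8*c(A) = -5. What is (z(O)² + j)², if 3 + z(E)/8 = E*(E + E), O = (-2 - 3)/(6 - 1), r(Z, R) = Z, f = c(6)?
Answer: 4356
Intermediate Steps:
c(A) = 1 (c(A) = 3/8 - ⅛*(-5) = 3/8 + 5/8 = 1)
f = 1
j = 2 (j = 3 - 1*1 = 3 - 1 = 2)
O = -1 (O = -5/5 = -5*⅕ = -1)
z(E) = -24 + 16*E² (z(E) = -24 + 8*(E*(E + E)) = -24 + 8*(E*(2*E)) = -24 + 8*(2*E²) = -24 + 16*E²)
(z(O)² + j)² = ((-24 + 16*(-1)²)² + 2)² = ((-24 + 16*1)² + 2)² = ((-24 + 16)² + 2)² = ((-8)² + 2)² = (64 + 2)² = 66² = 4356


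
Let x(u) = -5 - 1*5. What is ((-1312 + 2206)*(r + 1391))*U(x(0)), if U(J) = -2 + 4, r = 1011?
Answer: 4294776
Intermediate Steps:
x(u) = -10 (x(u) = -5 - 5 = -10)
U(J) = 2
((-1312 + 2206)*(r + 1391))*U(x(0)) = ((-1312 + 2206)*(1011 + 1391))*2 = (894*2402)*2 = 2147388*2 = 4294776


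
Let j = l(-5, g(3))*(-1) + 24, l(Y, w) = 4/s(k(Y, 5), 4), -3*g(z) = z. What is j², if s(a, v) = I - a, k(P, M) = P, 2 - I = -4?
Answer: 67600/121 ≈ 558.68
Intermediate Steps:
I = 6 (I = 2 - 1*(-4) = 2 + 4 = 6)
g(z) = -z/3
s(a, v) = 6 - a
l(Y, w) = 4/(6 - Y)
j = 260/11 (j = -4/(-6 - 5)*(-1) + 24 = -4/(-11)*(-1) + 24 = -4*(-1/11)*(-1) + 24 = (4/11)*(-1) + 24 = -4/11 + 24 = 260/11 ≈ 23.636)
j² = (260/11)² = 67600/121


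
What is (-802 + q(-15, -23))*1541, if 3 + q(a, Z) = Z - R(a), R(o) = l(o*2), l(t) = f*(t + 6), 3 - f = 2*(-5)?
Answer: -795156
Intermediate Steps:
f = 13 (f = 3 - 2*(-5) = 3 - 1*(-10) = 3 + 10 = 13)
l(t) = 78 + 13*t (l(t) = 13*(t + 6) = 13*(6 + t) = 78 + 13*t)
R(o) = 78 + 26*o (R(o) = 78 + 13*(o*2) = 78 + 13*(2*o) = 78 + 26*o)
q(a, Z) = -81 + Z - 26*a (q(a, Z) = -3 + (Z - (78 + 26*a)) = -3 + (Z + (-78 - 26*a)) = -3 + (-78 + Z - 26*a) = -81 + Z - 26*a)
(-802 + q(-15, -23))*1541 = (-802 + (-81 - 23 - 26*(-15)))*1541 = (-802 + (-81 - 23 + 390))*1541 = (-802 + 286)*1541 = -516*1541 = -795156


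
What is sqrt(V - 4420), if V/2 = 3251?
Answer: sqrt(2082) ≈ 45.629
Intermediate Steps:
V = 6502 (V = 2*3251 = 6502)
sqrt(V - 4420) = sqrt(6502 - 4420) = sqrt(2082)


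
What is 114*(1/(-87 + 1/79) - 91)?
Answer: -35649567/3436 ≈ -10375.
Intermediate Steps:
114*(1/(-87 + 1/79) - 91) = 114*(1/(-6872/79) - 91) = 114*(-79/6872 - 91) = 114*(-625431/6872) = -35649567/3436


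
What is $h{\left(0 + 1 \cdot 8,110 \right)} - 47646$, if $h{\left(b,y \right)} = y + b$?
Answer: $-47528$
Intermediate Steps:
$h{\left(b,y \right)} = b + y$
$h{\left(0 + 1 \cdot 8,110 \right)} - 47646 = \left(\left(0 + 1 \cdot 8\right) + 110\right) - 47646 = \left(\left(0 + 8\right) + 110\right) - 47646 = \left(8 + 110\right) - 47646 = 118 - 47646 = -47528$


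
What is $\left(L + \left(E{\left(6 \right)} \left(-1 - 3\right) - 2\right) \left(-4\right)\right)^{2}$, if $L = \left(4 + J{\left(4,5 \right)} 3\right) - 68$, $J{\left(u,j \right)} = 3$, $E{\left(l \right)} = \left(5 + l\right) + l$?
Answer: $50625$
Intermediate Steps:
$E{\left(l \right)} = 5 + 2 l$
$L = -55$ ($L = \left(4 + 3 \cdot 3\right) - 68 = \left(4 + 9\right) - 68 = 13 - 68 = -55$)
$\left(L + \left(E{\left(6 \right)} \left(-1 - 3\right) - 2\right) \left(-4\right)\right)^{2} = \left(-55 + \left(\left(5 + 2 \cdot 6\right) \left(-1 - 3\right) - 2\right) \left(-4\right)\right)^{2} = \left(-55 + \left(\left(5 + 12\right) \left(-4\right) - 2\right) \left(-4\right)\right)^{2} = \left(-55 + \left(17 \left(-4\right) - 2\right) \left(-4\right)\right)^{2} = \left(-55 + \left(-68 - 2\right) \left(-4\right)\right)^{2} = \left(-55 - -280\right)^{2} = \left(-55 + 280\right)^{2} = 225^{2} = 50625$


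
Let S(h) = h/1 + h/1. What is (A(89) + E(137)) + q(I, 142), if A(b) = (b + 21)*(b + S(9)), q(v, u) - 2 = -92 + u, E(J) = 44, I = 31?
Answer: 11866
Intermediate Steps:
q(v, u) = -90 + u (q(v, u) = 2 + (-92 + u) = -90 + u)
S(h) = 2*h (S(h) = h*1 + h*1 = h + h = 2*h)
A(b) = (18 + b)*(21 + b) (A(b) = (b + 21)*(b + 2*9) = (21 + b)*(b + 18) = (21 + b)*(18 + b) = (18 + b)*(21 + b))
(A(89) + E(137)) + q(I, 142) = ((378 + 89**2 + 39*89) + 44) + (-90 + 142) = ((378 + 7921 + 3471) + 44) + 52 = (11770 + 44) + 52 = 11814 + 52 = 11866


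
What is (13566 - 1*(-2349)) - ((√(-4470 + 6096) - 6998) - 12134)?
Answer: 35047 - √1626 ≈ 35007.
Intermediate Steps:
(13566 - 1*(-2349)) - ((√(-4470 + 6096) - 6998) - 12134) = (13566 + 2349) - ((√1626 - 6998) - 12134) = 15915 - ((-6998 + √1626) - 12134) = 15915 - (-19132 + √1626) = 15915 + (19132 - √1626) = 35047 - √1626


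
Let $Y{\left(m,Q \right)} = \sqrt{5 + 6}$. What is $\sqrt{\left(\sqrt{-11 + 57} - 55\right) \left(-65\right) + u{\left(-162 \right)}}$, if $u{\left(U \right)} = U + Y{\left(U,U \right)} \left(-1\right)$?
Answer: $\sqrt{3413 - \sqrt{11} - 65 \sqrt{46}} \approx 54.487$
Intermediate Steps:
$Y{\left(m,Q \right)} = \sqrt{11}$
$u{\left(U \right)} = U - \sqrt{11}$ ($u{\left(U \right)} = U + \sqrt{11} \left(-1\right) = U - \sqrt{11}$)
$\sqrt{\left(\sqrt{-11 + 57} - 55\right) \left(-65\right) + u{\left(-162 \right)}} = \sqrt{\left(\sqrt{-11 + 57} - 55\right) \left(-65\right) - \left(162 + \sqrt{11}\right)} = \sqrt{\left(\sqrt{46} - 55\right) \left(-65\right) - \left(162 + \sqrt{11}\right)} = \sqrt{\left(-55 + \sqrt{46}\right) \left(-65\right) - \left(162 + \sqrt{11}\right)} = \sqrt{\left(3575 - 65 \sqrt{46}\right) - \left(162 + \sqrt{11}\right)} = \sqrt{3413 - \sqrt{11} - 65 \sqrt{46}}$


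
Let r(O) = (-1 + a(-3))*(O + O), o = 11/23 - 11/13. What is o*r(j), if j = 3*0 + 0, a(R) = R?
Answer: 0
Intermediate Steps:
o = -110/299 (o = 11*(1/23) - 11*1/13 = 11/23 - 11/13 = -110/299 ≈ -0.36789)
j = 0 (j = 0 + 0 = 0)
r(O) = -8*O (r(O) = (-1 - 3)*(O + O) = -8*O)
o*r(j) = -(-880)*0/299 = -110/299*0 = 0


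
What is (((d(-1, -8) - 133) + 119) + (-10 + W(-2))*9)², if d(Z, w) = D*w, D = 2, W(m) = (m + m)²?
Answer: 576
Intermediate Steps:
W(m) = 4*m² (W(m) = (2*m)² = 4*m²)
d(Z, w) = 2*w
(((d(-1, -8) - 133) + 119) + (-10 + W(-2))*9)² = (((2*(-8) - 133) + 119) + (-10 + 4*(-2)²)*9)² = (((-16 - 133) + 119) + (-10 + 4*4)*9)² = ((-149 + 119) + (-10 + 16)*9)² = (-30 + 6*9)² = (-30 + 54)² = 24² = 576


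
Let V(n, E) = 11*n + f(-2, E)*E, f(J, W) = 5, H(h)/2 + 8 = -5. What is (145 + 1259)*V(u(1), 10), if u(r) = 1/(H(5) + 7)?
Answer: 1318356/19 ≈ 69387.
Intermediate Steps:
H(h) = -26 (H(h) = -16 + 2*(-5) = -16 - 10 = -26)
u(r) = -1/19 (u(r) = 1/(-26 + 7) = 1/(-19) = -1/19)
V(n, E) = 5*E + 11*n (V(n, E) = 11*n + 5*E = 5*E + 11*n)
(145 + 1259)*V(u(1), 10) = (145 + 1259)*(5*10 + 11*(-1/19)) = 1404*(50 - 11/19) = 1404*(939/19) = 1318356/19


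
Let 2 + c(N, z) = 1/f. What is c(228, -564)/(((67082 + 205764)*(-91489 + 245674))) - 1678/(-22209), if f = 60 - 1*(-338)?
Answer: 1873024618425619/24790228710820188 ≈ 0.075555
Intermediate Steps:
f = 398 (f = 60 + 338 = 398)
c(N, z) = -795/398 (c(N, z) = -2 + 1/398 = -795/398)
c(228, -564)/(((67082 + 205764)*(-91489 + 245674))) - 1678/(-22209) = -795*1/((-91489 + 245674)*(67082 + 205764))/398 - 1678/(-22209) = -795/(398*(272846*154185)) - 1678*(-1/22209) = -795/398/42068760510 + 1678/22209 = -795/398*1/42068760510 + 1678/22209 = -53/1116224445532 + 1678/22209 = 1873024618425619/24790228710820188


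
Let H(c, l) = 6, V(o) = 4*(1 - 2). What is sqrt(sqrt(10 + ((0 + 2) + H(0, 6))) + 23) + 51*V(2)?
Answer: -204 + sqrt(23 + 3*sqrt(2)) ≈ -198.78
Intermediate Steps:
V(o) = -4 (V(o) = 4*(-1) = -4)
sqrt(sqrt(10 + ((0 + 2) + H(0, 6))) + 23) + 51*V(2) = sqrt(sqrt(10 + ((0 + 2) + 6)) + 23) + 51*(-4) = sqrt(sqrt(10 + (2 + 6)) + 23) - 204 = sqrt(sqrt(10 + 8) + 23) - 204 = sqrt(sqrt(18) + 23) - 204 = sqrt(3*sqrt(2) + 23) - 204 = sqrt(23 + 3*sqrt(2)) - 204 = -204 + sqrt(23 + 3*sqrt(2))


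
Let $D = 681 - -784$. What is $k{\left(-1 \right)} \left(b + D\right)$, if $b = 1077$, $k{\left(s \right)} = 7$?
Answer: $17794$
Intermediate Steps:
$D = 1465$ ($D = 681 + 784 = 1465$)
$k{\left(-1 \right)} \left(b + D\right) = 7 \left(1077 + 1465\right) = 7 \cdot 2542 = 17794$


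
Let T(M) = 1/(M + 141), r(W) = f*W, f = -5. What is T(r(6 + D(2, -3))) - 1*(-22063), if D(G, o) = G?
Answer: 2228364/101 ≈ 22063.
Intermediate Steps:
r(W) = -5*W
T(M) = 1/(141 + M)
T(r(6 + D(2, -3))) - 1*(-22063) = 1/(141 - 5*(6 + 2)) - 1*(-22063) = 1/(141 - 5*8) + 22063 = 1/(141 - 40) + 22063 = 1/101 + 22063 = 2228364/101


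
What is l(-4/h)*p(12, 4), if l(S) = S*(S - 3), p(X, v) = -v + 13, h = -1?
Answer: 36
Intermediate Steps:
p(X, v) = 13 - v
l(S) = S*(-3 + S)
l(-4/h)*p(12, 4) = ((-4/(-1))*(-3 - 4/(-1)))*(13 - 1*4) = ((-4*(-1))*(-3 - 4*(-1)))*(13 - 4) = (4*(-3 + 4))*9 = (4*1)*9 = 4*9 = 36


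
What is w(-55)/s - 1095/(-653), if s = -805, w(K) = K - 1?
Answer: 131149/75095 ≈ 1.7464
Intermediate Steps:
w(K) = -1 + K
w(-55)/s - 1095/(-653) = (-1 - 55)/(-805) - 1095/(-653) = -56*(-1/805) - 1095*(-1/653) = 8/115 + 1095/653 = 131149/75095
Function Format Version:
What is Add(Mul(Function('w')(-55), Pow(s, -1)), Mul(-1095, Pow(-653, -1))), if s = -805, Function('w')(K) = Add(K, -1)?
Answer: Rational(131149, 75095) ≈ 1.7464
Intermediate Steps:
Function('w')(K) = Add(-1, K)
Add(Mul(Function('w')(-55), Pow(s, -1)), Mul(-1095, Pow(-653, -1))) = Add(Mul(Add(-1, -55), Pow(-805, -1)), Mul(-1095, Pow(-653, -1))) = Add(Mul(-56, Rational(-1, 805)), Mul(-1095, Rational(-1, 653))) = Add(Rational(8, 115), Rational(1095, 653)) = Rational(131149, 75095)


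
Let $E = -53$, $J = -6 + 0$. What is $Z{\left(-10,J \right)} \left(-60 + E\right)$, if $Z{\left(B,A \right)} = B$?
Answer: $1130$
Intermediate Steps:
$J = -6$
$Z{\left(-10,J \right)} \left(-60 + E\right) = - 10 \left(-60 - 53\right) = \left(-10\right) \left(-113\right) = 1130$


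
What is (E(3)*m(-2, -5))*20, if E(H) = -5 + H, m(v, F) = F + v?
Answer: 280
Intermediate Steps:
(E(3)*m(-2, -5))*20 = ((-5 + 3)*(-5 - 2))*20 = -2*(-7)*20 = 14*20 = 280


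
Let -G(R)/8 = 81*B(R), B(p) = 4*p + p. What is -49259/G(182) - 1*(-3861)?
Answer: 325257677/84240 ≈ 3861.1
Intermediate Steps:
B(p) = 5*p
G(R) = -3240*R (G(R) = -648*5*R = -3240*R)
-49259/G(182) - 1*(-3861) = -49259/((-3240*182)) - 1*(-3861) = -49259/(-589680) + 3861 = -49259*(-1/589680) + 3861 = 7037/84240 + 3861 = 325257677/84240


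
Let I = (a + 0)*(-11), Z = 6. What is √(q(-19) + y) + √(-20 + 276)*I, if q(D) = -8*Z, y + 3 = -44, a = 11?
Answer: -1936 + I*√95 ≈ -1936.0 + 9.7468*I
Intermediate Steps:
y = -47 (y = -3 - 44 = -47)
q(D) = -48 (q(D) = -8*6 = -48)
I = -121 (I = (11 + 0)*(-11) = 11*(-11) = -121)
√(q(-19) + y) + √(-20 + 276)*I = √(-48 - 47) + √(-20 + 276)*(-121) = √(-95) + √256*(-121) = I*√95 + 16*(-121) = I*√95 - 1936 = -1936 + I*√95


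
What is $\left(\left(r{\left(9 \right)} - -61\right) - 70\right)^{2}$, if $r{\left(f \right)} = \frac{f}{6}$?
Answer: $\frac{225}{4} \approx 56.25$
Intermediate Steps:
$r{\left(f \right)} = \frac{f}{6}$ ($r{\left(f \right)} = f \frac{1}{6} = \frac{f}{6}$)
$\left(\left(r{\left(9 \right)} - -61\right) - 70\right)^{2} = \left(\left(\frac{1}{6} \cdot 9 - -61\right) - 70\right)^{2} = \left(\left(\frac{3}{2} + 61\right) - 70\right)^{2} = \left(\frac{125}{2} - 70\right)^{2} = \left(- \frac{15}{2}\right)^{2} = \frac{225}{4}$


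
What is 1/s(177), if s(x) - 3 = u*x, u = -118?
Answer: -1/20883 ≈ -4.7886e-5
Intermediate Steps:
s(x) = 3 - 118*x
1/s(177) = 1/(3 - 118*177) = 1/(3 - 20886) = 1/(-20883) = -1/20883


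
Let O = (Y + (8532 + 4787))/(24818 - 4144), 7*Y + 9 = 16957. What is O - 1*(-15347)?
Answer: 2221097327/144718 ≈ 15348.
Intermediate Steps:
Y = 16948/7 (Y = -9/7 + (⅐)*16957 = -9/7 + 16957/7 = 16948/7 ≈ 2421.1)
O = 110181/144718 (O = (16948/7 + (8532 + 4787))/(24818 - 4144) = (16948/7 + 13319)/20674 = (110181/7)*(1/20674) = 110181/144718 ≈ 0.76135)
O - 1*(-15347) = 110181/144718 - 1*(-15347) = 110181/144718 + 15347 = 2221097327/144718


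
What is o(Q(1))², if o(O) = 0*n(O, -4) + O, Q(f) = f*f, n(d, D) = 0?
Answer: 1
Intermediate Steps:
Q(f) = f²
o(O) = O (o(O) = 0*0 + O = 0 + O = O)
o(Q(1))² = (1²)² = 1² = 1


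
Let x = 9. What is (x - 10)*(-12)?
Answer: 12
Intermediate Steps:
(x - 10)*(-12) = (9 - 10)*(-12) = -1*(-12) = 12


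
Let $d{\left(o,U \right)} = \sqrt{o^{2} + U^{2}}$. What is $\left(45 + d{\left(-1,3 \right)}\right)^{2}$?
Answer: $\left(45 + \sqrt{10}\right)^{2} \approx 2319.6$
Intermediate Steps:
$d{\left(o,U \right)} = \sqrt{U^{2} + o^{2}}$
$\left(45 + d{\left(-1,3 \right)}\right)^{2} = \left(45 + \sqrt{3^{2} + \left(-1\right)^{2}}\right)^{2} = \left(45 + \sqrt{9 + 1}\right)^{2} = \left(45 + \sqrt{10}\right)^{2}$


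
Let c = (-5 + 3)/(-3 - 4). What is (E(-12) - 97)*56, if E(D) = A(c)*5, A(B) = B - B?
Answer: -5432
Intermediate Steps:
c = 2/7 (c = -2/(-7) = -2*(-1/7) = 2/7 ≈ 0.28571)
A(B) = 0
E(D) = 0 (E(D) = 0*5 = 0)
(E(-12) - 97)*56 = (0 - 97)*56 = -97*56 = -5432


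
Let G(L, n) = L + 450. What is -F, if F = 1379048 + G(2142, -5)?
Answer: -1381640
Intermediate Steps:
G(L, n) = 450 + L
F = 1381640 (F = 1379048 + (450 + 2142) = 1379048 + 2592 = 1381640)
-F = -1*1381640 = -1381640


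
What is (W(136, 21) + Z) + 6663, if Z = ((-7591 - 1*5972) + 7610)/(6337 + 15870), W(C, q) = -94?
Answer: 145871830/22207 ≈ 6568.7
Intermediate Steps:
Z = -5953/22207 (Z = ((-7591 - 5972) + 7610)/22207 = (-13563 + 7610)*(1/22207) = -5953*1/22207 = -5953/22207 ≈ -0.26807)
(W(136, 21) + Z) + 6663 = (-94 - 5953/22207) + 6663 = -2093411/22207 + 6663 = 145871830/22207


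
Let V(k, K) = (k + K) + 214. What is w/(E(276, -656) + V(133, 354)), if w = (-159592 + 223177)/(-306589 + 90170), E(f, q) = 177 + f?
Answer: -63585/249747526 ≈ -0.00025460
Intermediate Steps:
V(k, K) = 214 + K + k (V(k, K) = (K + k) + 214 = 214 + K + k)
w = -63585/216419 (w = 63585/(-216419) = 63585*(-1/216419) = -63585/216419 ≈ -0.29381)
w/(E(276, -656) + V(133, 354)) = -63585/(216419*((177 + 276) + (214 + 354 + 133))) = -63585/(216419*(453 + 701)) = -63585/216419/1154 = -63585/216419*1/1154 = -63585/249747526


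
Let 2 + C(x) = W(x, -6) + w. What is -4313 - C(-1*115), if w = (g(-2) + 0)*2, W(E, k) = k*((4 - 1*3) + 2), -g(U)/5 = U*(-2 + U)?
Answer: -4213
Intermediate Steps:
g(U) = -5*U*(-2 + U)
W(E, k) = 3*k (W(E, k) = k*((4 - 3) + 2) = k*(1 + 2) = k*3 = 3*k)
w = -80 (w = (5*(-2)*(2 - 1*(-2)) + 0)*2 = (5*(-2)*(2 + 2) + 0)*2 = (5*(-2)*4 + 0)*2 = (-40 + 0)*2 = -40*2 = -80)
C(x) = -100 (C(x) = -2 + (3*(-6) - 80) = -2 + (-18 - 80) = -2 - 98 = -100)
-4313 - C(-1*115) = -4313 - 1*(-100) = -4313 + 100 = -4213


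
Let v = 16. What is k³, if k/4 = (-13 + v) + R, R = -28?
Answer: -1000000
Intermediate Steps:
k = -100 (k = 4*((-13 + 16) - 28) = 4*(3 - 28) = 4*(-25) = -100)
k³ = (-100)³ = -1000000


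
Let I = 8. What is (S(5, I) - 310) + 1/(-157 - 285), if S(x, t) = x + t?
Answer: -131275/442 ≈ -297.00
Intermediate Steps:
S(x, t) = t + x
(S(5, I) - 310) + 1/(-157 - 285) = ((8 + 5) - 310) + 1/(-157 - 285) = (13 - 310) + 1/(-442) = -297 - 1/442 = -131275/442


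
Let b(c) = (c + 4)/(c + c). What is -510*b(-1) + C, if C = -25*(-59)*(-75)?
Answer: -109860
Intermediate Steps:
b(c) = (4 + c)/(2*c) (b(c) = (4 + c)/((2*c)) = (4 + c)*(1/(2*c)) = (4 + c)/(2*c))
C = -110625 (C = 1475*(-75) = -110625)
-510*b(-1) + C = -255*(4 - 1)/(-1) - 110625 = -255*(-1)*3 - 110625 = -510*(-3/2) - 110625 = 765 - 110625 = -109860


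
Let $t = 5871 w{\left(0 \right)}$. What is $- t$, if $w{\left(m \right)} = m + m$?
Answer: $0$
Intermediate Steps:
$w{\left(m \right)} = 2 m$
$t = 0$ ($t = 5871 \cdot 2 \cdot 0 = 5871 \cdot 0 = 0$)
$- t = \left(-1\right) 0 = 0$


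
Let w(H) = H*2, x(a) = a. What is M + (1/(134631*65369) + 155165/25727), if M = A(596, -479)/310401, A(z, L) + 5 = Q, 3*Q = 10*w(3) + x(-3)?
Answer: 517550981320606816/85811455700066187 ≈ 6.0313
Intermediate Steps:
w(H) = 2*H
Q = 19 (Q = (10*(2*3) - 3)/3 = (10*6 - 3)/3 = (60 - 3)/3 = (1/3)*57 = 19)
A(z, L) = 14 (A(z, L) = -5 + 19 = 14)
M = 2/44343 (M = 14/310401 = 14*(1/310401) = 2/44343 ≈ 4.5103e-5)
M + (1/(134631*65369) + 155165/25727) = 2/44343 + (1/(134631*65369) + 155165/25727) = 2/44343 + ((1/134631)*(1/65369) + 155165*(1/25727)) = 2/44343 + (1/8800693839 + 155165/25727) = 2/44343 + 1365559659554162/226415450395953 = 517550981320606816/85811455700066187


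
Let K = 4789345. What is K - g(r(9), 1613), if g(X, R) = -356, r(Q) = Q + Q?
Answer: 4789701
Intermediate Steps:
r(Q) = 2*Q
K - g(r(9), 1613) = 4789345 - 1*(-356) = 4789345 + 356 = 4789701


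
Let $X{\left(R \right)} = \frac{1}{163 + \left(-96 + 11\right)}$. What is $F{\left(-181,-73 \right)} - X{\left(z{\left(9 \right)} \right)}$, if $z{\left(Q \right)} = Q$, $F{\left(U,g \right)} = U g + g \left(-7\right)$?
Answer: $\frac{1070471}{78} \approx 13724.0$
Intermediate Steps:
$F{\left(U,g \right)} = - 7 g + U g$ ($F{\left(U,g \right)} = U g - 7 g = - 7 g + U g$)
$X{\left(R \right)} = \frac{1}{78}$ ($X{\left(R \right)} = \frac{1}{163 - 85} = \frac{1}{78}$)
$F{\left(-181,-73 \right)} - X{\left(z{\left(9 \right)} \right)} = - 73 \left(-7 - 181\right) - \frac{1}{78} = \left(-73\right) \left(-188\right) - \frac{1}{78} = 13724 - \frac{1}{78} = \frac{1070471}{78}$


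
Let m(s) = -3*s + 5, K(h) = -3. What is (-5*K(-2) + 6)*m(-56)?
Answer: 3633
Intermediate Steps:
m(s) = 5 - 3*s
(-5*K(-2) + 6)*m(-56) = (-5*(-3) + 6)*(5 - 3*(-56)) = (15 + 6)*(5 + 168) = 21*173 = 3633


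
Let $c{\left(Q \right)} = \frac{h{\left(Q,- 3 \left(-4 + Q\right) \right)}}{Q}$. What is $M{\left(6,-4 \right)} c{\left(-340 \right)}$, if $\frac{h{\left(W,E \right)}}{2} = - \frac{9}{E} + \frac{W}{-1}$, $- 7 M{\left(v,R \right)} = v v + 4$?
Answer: $\frac{116957}{10234} \approx 11.428$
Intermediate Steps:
$M{\left(v,R \right)} = - \frac{4}{7} - \frac{v^{2}}{7}$ ($M{\left(v,R \right)} = - \frac{v v + 4}{7} = - \frac{v^{2} + 4}{7} = - \frac{4 + v^{2}}{7} = - \frac{4}{7} - \frac{v^{2}}{7}$)
$h{\left(W,E \right)} = - \frac{18}{E} - 2 W$ ($h{\left(W,E \right)} = 2 \left(- \frac{9}{E} + \frac{W}{-1}\right) = 2 \left(- \frac{9}{E} + W \left(-1\right)\right) = 2 \left(- \frac{9}{E} - W\right) = 2 \left(- W - \frac{9}{E}\right) = - \frac{18}{E} - 2 W$)
$c{\left(Q \right)} = \frac{- \frac{18}{12 - 3 Q} - 2 Q}{Q}$ ($c{\left(Q \right)} = \frac{- \frac{18}{\left(-3\right) \left(-4 + Q\right)} - 2 Q}{Q} = \frac{- \frac{18}{12 - 3 Q} - 2 Q}{Q}$)
$M{\left(6,-4 \right)} c{\left(-340 \right)} = \left(- \frac{4}{7} - \frac{6^{2}}{7}\right) \frac{2 \left(3 - - 340 \left(-4 - 340\right)\right)}{\left(-340\right) \left(-4 - 340\right)} = \left(- \frac{4}{7} - \frac{36}{7}\right) 2 \left(- \frac{1}{340}\right) \frac{1}{-344} \left(3 - \left(-340\right) \left(-344\right)\right) = \left(- \frac{4}{7} - \frac{36}{7}\right) 2 \left(- \frac{1}{340}\right) \left(- \frac{1}{344}\right) \left(3 - 116960\right) = - \frac{40 \cdot 2 \left(- \frac{1}{340}\right) \left(- \frac{1}{344}\right) \left(-116957\right)}{7} = \left(- \frac{40}{7}\right) \left(- \frac{116957}{58480}\right) = \frac{116957}{10234}$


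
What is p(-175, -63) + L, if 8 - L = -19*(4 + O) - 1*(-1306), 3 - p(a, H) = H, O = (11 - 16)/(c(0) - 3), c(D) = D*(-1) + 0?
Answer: -3373/3 ≈ -1124.3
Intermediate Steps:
c(D) = -D (c(D) = -D + 0 = -D)
O = 5/3 (O = (11 - 16)/(-1*0 - 3) = -5/(0 - 3) = -5/(-3) = -5*(-1/3) = 5/3 ≈ 1.6667)
p(a, H) = 3 - H
L = -3571/3 (L = 8 - (-19*(4 + 5/3) - 1*(-1306)) = 8 - (-19*17/3 + 1306) = 8 - (-323/3 + 1306) = 8 - 1*3595/3 = 8 - 3595/3 = -3571/3 ≈ -1190.3)
p(-175, -63) + L = (3 - 1*(-63)) - 3571/3 = (3 + 63) - 3571/3 = 66 - 3571/3 = -3373/3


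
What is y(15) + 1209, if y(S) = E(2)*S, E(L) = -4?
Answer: 1149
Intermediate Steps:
y(S) = -4*S
y(15) + 1209 = -4*15 + 1209 = -60 + 1209 = 1149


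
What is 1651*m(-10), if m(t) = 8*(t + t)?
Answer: -264160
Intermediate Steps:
m(t) = 16*t (m(t) = 8*(2*t) = 16*t)
1651*m(-10) = 1651*(16*(-10)) = 1651*(-160) = -264160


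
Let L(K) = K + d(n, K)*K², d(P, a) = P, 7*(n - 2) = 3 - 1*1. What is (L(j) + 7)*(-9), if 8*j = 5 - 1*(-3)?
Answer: -648/7 ≈ -92.571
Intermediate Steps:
n = 16/7 (n = 2 + (3 - 1*1)/7 = 2 + (3 - 1)/7 = 2 + (⅐)*2 = 2 + 2/7 = 16/7 ≈ 2.2857)
j = 1 (j = (5 - 1*(-3))/8 = (5 + 3)/8 = (⅛)*8 = 1)
L(K) = K + 16*K²/7
(L(j) + 7)*(-9) = ((⅐)*1*(7 + 16*1) + 7)*(-9) = ((⅐)*1*(7 + 16) + 7)*(-9) = ((⅐)*1*23 + 7)*(-9) = (23/7 + 7)*(-9) = (72/7)*(-9) = -648/7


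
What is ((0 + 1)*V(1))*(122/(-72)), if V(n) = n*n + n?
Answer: -61/18 ≈ -3.3889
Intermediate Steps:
V(n) = n + n² (V(n) = n² + n = n + n²)
((0 + 1)*V(1))*(122/(-72)) = ((0 + 1)*(1*(1 + 1)))*(122/(-72)) = (1*(1*2))*(122*(-1/72)) = (1*2)*(-61/36) = 2*(-61/36) = -61/18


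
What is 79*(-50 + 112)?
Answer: 4898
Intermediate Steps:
79*(-50 + 112) = 79*62 = 4898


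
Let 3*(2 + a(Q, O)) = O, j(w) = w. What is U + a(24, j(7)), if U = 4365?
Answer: 13096/3 ≈ 4365.3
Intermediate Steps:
a(Q, O) = -2 + O/3
U + a(24, j(7)) = 4365 + (-2 + (1/3)*7) = 4365 + (-2 + 7/3) = 4365 + 1/3 = 13096/3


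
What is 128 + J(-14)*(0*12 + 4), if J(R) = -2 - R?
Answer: 176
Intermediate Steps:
128 + J(-14)*(0*12 + 4) = 128 + (-2 - 1*(-14))*(0*12 + 4) = 128 + (-2 + 14)*(0 + 4) = 128 + 12*4 = 128 + 48 = 176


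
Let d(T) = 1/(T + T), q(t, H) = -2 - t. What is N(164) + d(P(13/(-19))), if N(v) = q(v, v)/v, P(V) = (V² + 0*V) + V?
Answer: -21275/6396 ≈ -3.3263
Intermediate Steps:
P(V) = V + V² (P(V) = (V² + 0) + V = V² + V = V + V²)
d(T) = 1/(2*T)
N(v) = (-2 - v)/v
N(164) + d(P(13/(-19))) = (-2 - 1*164)/164 + 1/(2*(((13/(-19))*(1 + 13/(-19))))) = (-2 - 164)/164 + 1/(2*(((13*(-1/19))*(1 + 13*(-1/19))))) = (1/164)*(-166) + 1/(2*((-13*(1 - 13/19)/19))) = -83/82 + 1/(2*((-13/19*6/19))) = -83/82 + 1/(2*(-78/361)) = -83/82 + (½)*(-361/78) = -83/82 - 361/156 = -21275/6396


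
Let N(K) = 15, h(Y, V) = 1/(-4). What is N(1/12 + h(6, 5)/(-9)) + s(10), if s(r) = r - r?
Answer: 15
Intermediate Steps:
h(Y, V) = -¼ (h(Y, V) = 1*(-¼) = -¼)
s(r) = 0
N(1/12 + h(6, 5)/(-9)) + s(10) = 15 + 0 = 15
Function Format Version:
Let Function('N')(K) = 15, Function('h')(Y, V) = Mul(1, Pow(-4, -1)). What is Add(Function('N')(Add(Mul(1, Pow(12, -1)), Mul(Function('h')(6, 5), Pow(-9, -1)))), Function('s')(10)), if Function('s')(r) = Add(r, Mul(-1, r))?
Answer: 15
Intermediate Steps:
Function('h')(Y, V) = Rational(-1, 4) (Function('h')(Y, V) = Mul(1, Rational(-1, 4)) = Rational(-1, 4))
Function('s')(r) = 0
Add(Function('N')(Add(Mul(1, Pow(12, -1)), Mul(Function('h')(6, 5), Pow(-9, -1)))), Function('s')(10)) = Add(15, 0) = 15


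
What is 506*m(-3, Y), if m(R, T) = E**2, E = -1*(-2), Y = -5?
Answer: 2024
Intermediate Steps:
E = 2
m(R, T) = 4 (m(R, T) = 2**2 = 4)
506*m(-3, Y) = 506*4 = 2024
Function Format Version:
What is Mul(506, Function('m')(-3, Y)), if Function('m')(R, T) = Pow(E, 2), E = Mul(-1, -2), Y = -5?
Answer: 2024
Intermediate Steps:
E = 2
Function('m')(R, T) = 4 (Function('m')(R, T) = Pow(2, 2) = 4)
Mul(506, Function('m')(-3, Y)) = Mul(506, 4) = 2024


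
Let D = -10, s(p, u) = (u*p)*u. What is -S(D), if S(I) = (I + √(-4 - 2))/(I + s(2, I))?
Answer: 1/19 - I*√6/190 ≈ 0.052632 - 0.012892*I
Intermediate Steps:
s(p, u) = p*u² (s(p, u) = (p*u)*u = p*u²)
S(I) = (I + I*√6)/(I + 2*I²) (S(I) = (I + √(-4 - 2))/(I + 2*I²) = (I + √(-6))/(I + 2*I²) = (I + I*√6)/(I + 2*I²))
-S(D) = -(-10 + I*√6)/((-10)*(1 + 2*(-10))) = -(-1)*(-10 + I*√6)/(10*(1 - 20)) = -(-1)*(-10 + I*√6)/(10*(-19)) = -(-1)*(-1)*(-10 + I*√6)/(10*19) = -(-1/19 + I*√6/190) = 1/19 - I*√6/190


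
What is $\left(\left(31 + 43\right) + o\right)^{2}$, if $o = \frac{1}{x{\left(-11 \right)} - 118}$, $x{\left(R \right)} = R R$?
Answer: $\frac{49729}{9} \approx 5525.4$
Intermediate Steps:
$x{\left(R \right)} = R^{2}$
$o = \frac{1}{3}$ ($o = \frac{1}{\left(-11\right)^{2} - 118} = \frac{1}{121 - 118} = \frac{1}{3} \approx 0.33333$)
$\left(\left(31 + 43\right) + o\right)^{2} = \left(\left(31 + 43\right) + \frac{1}{3}\right)^{2} = \left(74 + \frac{1}{3}\right)^{2} = \left(\frac{223}{3}\right)^{2} = \frac{49729}{9}$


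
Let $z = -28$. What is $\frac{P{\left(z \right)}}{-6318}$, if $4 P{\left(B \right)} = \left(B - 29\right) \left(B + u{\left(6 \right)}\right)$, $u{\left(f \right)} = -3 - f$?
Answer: $- \frac{703}{8424} \approx -0.083452$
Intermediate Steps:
$P{\left(B \right)} = \frac{\left(-29 + B\right) \left(-9 + B\right)}{4}$ ($P{\left(B \right)} = \frac{\left(B - 29\right) \left(B - 9\right)}{4} = \frac{\left(-29 + B\right) \left(B - 9\right)}{4} = \frac{\left(-29 + B\right) \left(-9 + B\right)}{4}$)
$\frac{P{\left(z \right)}}{-6318} = \frac{\frac{261}{4} - -266 + \frac{\left(-28\right)^{2}}{4}}{-6318} = \left(\frac{261}{4} + 266 + \frac{1}{4} \cdot 784\right) \left(- \frac{1}{6318}\right) = \left(\frac{261}{4} + 266 + 196\right) \left(- \frac{1}{6318}\right) = \frac{2109}{4} \left(- \frac{1}{6318}\right) = - \frac{703}{8424}$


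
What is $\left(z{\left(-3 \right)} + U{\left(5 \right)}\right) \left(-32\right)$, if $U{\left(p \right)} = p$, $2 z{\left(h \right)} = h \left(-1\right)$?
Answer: $-208$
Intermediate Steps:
$z{\left(h \right)} = - \frac{h}{2}$ ($z{\left(h \right)} = \frac{h \left(-1\right)}{2} = \frac{\left(-1\right) h}{2} = - \frac{h}{2}$)
$\left(z{\left(-3 \right)} + U{\left(5 \right)}\right) \left(-32\right) = \left(\left(- \frac{1}{2}\right) \left(-3\right) + 5\right) \left(-32\right) = \left(\frac{3}{2} + 5\right) \left(-32\right) = \frac{13}{2} \left(-32\right) = -208$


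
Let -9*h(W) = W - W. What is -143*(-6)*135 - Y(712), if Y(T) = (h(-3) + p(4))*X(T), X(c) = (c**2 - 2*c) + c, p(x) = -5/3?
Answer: 959550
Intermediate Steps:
p(x) = -5/3 (p(x) = -5*1/3 = -5/3)
X(c) = c**2 - c
h(W) = 0 (h(W) = -(W - W)/9 = -1/9*0 = 0)
Y(T) = -5*T*(-1 + T)/3 (Y(T) = (0 - 5/3)*(T*(-1 + T)) = -5*T*(-1 + T)/3)
-143*(-6)*135 - Y(712) = -143*(-6)*135 - 5*712*(1 - 1*712)/3 = 858*135 - 5*712*(1 - 712)/3 = 115830 - 5*712*(-711)/3 = 115830 - 1*(-843720) = 115830 + 843720 = 959550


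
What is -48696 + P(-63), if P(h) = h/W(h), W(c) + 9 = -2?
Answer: -535593/11 ≈ -48690.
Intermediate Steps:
W(c) = -11 (W(c) = -9 - 2 = -11)
P(h) = -h/11 (P(h) = h/(-11) = h*(-1/11) = -h/11)
-48696 + P(-63) = -48696 - 1/11*(-63) = -48696 + 63/11 = -535593/11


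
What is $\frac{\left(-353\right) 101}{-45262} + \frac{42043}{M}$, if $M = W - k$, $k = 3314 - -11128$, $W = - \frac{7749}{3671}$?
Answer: $- \frac{5095253953343}{2399987269722} \approx -2.123$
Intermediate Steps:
$W = - \frac{7749}{3671}$ ($W = \left(-7749\right) \frac{1}{3671} = - \frac{7749}{3671} \approx -2.1109$)
$k = 14442$ ($k = 3314 + 11128 = 14442$)
$M = - \frac{53024331}{3671}$ ($M = - \frac{7749}{3671} - 14442 = - \frac{53024331}{3671} \approx -14444.0$)
$\frac{\left(-353\right) 101}{-45262} + \frac{42043}{M} = \frac{\left(-353\right) 101}{-45262} + \frac{42043}{- \frac{53024331}{3671}} = \left(-35653\right) \left(- \frac{1}{45262}\right) + 42043 \left(- \frac{3671}{53024331}\right) = \frac{35653}{45262} - \frac{154339853}{53024331} = - \frac{5095253953343}{2399987269722}$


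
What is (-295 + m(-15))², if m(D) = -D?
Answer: 78400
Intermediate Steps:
(-295 + m(-15))² = (-295 - 1*(-15))² = (-295 + 15)² = (-280)² = 78400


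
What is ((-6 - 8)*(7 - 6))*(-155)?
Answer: 2170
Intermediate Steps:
((-6 - 8)*(7 - 6))*(-155) = -14*1*(-155) = -14*(-155) = 2170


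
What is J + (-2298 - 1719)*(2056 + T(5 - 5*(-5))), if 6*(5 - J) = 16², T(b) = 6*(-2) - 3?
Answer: -24596204/3 ≈ -8.1987e+6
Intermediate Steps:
T(b) = -15 (T(b) = -12 - 3 = -15)
J = -113/3 (J = 5 - ⅙*16² = 5 - ⅙*256 = 5 - 128/3 = -113/3 ≈ -37.667)
J + (-2298 - 1719)*(2056 + T(5 - 5*(-5))) = -113/3 + (-2298 - 1719)*(2056 - 15) = -113/3 - 4017*2041 = -113/3 - 8198697 = -24596204/3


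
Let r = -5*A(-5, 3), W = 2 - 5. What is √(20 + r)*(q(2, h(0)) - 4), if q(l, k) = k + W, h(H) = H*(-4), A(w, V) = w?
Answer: -21*√5 ≈ -46.957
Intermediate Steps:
W = -3
r = 25 (r = -5*(-5) = 25)
h(H) = -4*H
q(l, k) = -3 + k (q(l, k) = k - 3 = -3 + k)
√(20 + r)*(q(2, h(0)) - 4) = √(20 + 25)*((-3 - 4*0) - 4) = √45*((-3 + 0) - 4) = (3*√5)*(-3 - 4) = (3*√5)*(-7) = -21*√5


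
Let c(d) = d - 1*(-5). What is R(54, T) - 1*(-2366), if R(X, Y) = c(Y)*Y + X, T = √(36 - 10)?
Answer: 2446 + 5*√26 ≈ 2471.5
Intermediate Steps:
c(d) = 5 + d (c(d) = d + 5 = 5 + d)
T = √26 ≈ 5.0990
R(X, Y) = X + Y*(5 + Y) (R(X, Y) = (5 + Y)*Y + X = Y*(5 + Y) + X = X + Y*(5 + Y))
R(54, T) - 1*(-2366) = (54 + √26*(5 + √26)) - 1*(-2366) = (54 + √26*(5 + √26)) + 2366 = 2420 + √26*(5 + √26)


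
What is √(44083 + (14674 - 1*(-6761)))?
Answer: √65518 ≈ 255.96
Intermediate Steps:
√(44083 + (14674 - 1*(-6761))) = √(44083 + (14674 + 6761)) = √(44083 + 21435) = √65518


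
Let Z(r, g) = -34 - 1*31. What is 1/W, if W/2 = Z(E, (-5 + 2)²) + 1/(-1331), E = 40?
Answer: -1331/173032 ≈ -0.0076922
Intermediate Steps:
Z(r, g) = -65 (Z(r, g) = -34 - 31 = -65)
W = -173032/1331 (W = 2*(-65 + 1/(-1331)) = 2*(-65 - 1/1331) = 2*(-86516/1331) = -173032/1331 ≈ -130.00)
1/W = 1/(-173032/1331) = -1331/173032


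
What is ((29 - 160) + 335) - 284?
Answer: -80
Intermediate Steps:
((29 - 160) + 335) - 284 = (-131 + 335) - 284 = 204 - 284 = -80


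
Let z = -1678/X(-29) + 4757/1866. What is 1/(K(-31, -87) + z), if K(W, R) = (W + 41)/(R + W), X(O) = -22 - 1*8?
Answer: 183490/10715429 ≈ 0.017124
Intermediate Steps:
X(O) = -30 (X(O) = -22 - 8 = -30)
K(W, R) = (41 + W)/(R + W)
z = 181881/3110 (z = -1678/(-30) + 4757/1866 = -1678*(-1/30) + 4757*(1/1866) = 839/15 + 4757/1866 = 181881/3110 ≈ 58.483)
1/(K(-31, -87) + z) = 1/((41 - 31)/(-87 - 31) + 181881/3110) = 1/(10/(-118) + 181881/3110) = 1/(-1/118*10 + 181881/3110) = 1/(-5/59 + 181881/3110) = 1/(10715429/183490) = 183490/10715429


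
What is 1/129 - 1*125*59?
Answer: -951374/129 ≈ -7375.0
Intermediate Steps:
1/129 - 1*125*59 = 1/129 - 125*59 = 1/129 - 7375 = -951374/129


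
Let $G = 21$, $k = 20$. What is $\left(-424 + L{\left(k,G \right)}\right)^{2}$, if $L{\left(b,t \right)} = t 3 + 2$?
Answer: $128881$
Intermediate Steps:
$L{\left(b,t \right)} = 2 + 3 t$ ($L{\left(b,t \right)} = 3 t + 2 = 2 + 3 t$)
$\left(-424 + L{\left(k,G \right)}\right)^{2} = \left(-424 + \left(2 + 3 \cdot 21\right)\right)^{2} = \left(-424 + \left(2 + 63\right)\right)^{2} = \left(-424 + 65\right)^{2} = \left(-359\right)^{2} = 128881$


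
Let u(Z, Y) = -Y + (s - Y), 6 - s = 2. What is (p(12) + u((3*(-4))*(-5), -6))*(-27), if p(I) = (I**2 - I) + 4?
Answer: -4104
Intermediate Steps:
s = 4 (s = 6 - 1*2 = 6 - 2 = 4)
p(I) = 4 + I**2 - I
u(Z, Y) = 4 - 2*Y (u(Z, Y) = -Y + (4 - Y) = 4 - 2*Y)
(p(12) + u((3*(-4))*(-5), -6))*(-27) = ((4 + 12**2 - 1*12) + (4 - 2*(-6)))*(-27) = ((4 + 144 - 12) + (4 + 12))*(-27) = (136 + 16)*(-27) = 152*(-27) = -4104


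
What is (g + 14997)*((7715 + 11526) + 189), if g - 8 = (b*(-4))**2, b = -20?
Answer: 415899150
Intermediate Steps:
g = 6408 (g = 8 + (-20*(-4))**2 = 8 + 80**2 = 8 + 6400 = 6408)
(g + 14997)*((7715 + 11526) + 189) = (6408 + 14997)*((7715 + 11526) + 189) = 21405*(19241 + 189) = 21405*19430 = 415899150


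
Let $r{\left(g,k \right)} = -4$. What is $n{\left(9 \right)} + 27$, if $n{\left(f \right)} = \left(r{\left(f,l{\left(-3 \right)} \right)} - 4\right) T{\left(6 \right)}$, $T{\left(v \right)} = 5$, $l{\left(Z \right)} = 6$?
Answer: $-13$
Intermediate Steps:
$n{\left(f \right)} = -40$ ($n{\left(f \right)} = \left(-4 - 4\right) 5 = \left(-8\right) 5 = -40$)
$n{\left(9 \right)} + 27 = -40 + 27 = -13$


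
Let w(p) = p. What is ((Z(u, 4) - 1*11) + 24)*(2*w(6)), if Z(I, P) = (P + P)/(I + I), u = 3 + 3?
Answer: 164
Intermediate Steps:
u = 6
Z(I, P) = P/I (Z(I, P) = (2*P)/((2*I)) = (2*P)*(1/(2*I)) = P/I)
((Z(u, 4) - 1*11) + 24)*(2*w(6)) = ((4/6 - 1*11) + 24)*(2*6) = ((4*(⅙) - 11) + 24)*12 = ((⅔ - 11) + 24)*12 = (-31/3 + 24)*12 = (41/3)*12 = 164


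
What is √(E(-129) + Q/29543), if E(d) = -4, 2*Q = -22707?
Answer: I*√15306287386/59086 ≈ 2.0939*I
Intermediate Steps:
Q = -22707/2 (Q = (½)*(-22707) = -22707/2 ≈ -11354.)
√(E(-129) + Q/29543) = √(-4 - 22707/2/29543) = √(-4 - 22707/2*1/29543) = √(-4 - 22707/59086) = √(-259051/59086) = I*√15306287386/59086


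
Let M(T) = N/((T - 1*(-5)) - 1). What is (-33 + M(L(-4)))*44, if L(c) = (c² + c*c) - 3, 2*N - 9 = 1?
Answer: -4336/3 ≈ -1445.3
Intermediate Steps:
N = 5 (N = 9/2 + (½)*1 = 9/2 + ½ = 5)
L(c) = -3 + 2*c² (L(c) = (c² + c²) - 3 = 2*c² - 3 = -3 + 2*c²)
M(T) = 5/(4 + T) (M(T) = 5/((T - 1*(-5)) - 1) = 5/((T + 5) - 1) = 5/((5 + T) - 1) = 5/(4 + T))
(-33 + M(L(-4)))*44 = (-33 + 5/(4 + (-3 + 2*(-4)²)))*44 = (-33 + 5/(4 + (-3 + 2*16)))*44 = (-33 + 5/(4 + (-3 + 32)))*44 = (-33 + 5/(4 + 29))*44 = (-33 + 5/33)*44 = -1084/33*44 = -4336/3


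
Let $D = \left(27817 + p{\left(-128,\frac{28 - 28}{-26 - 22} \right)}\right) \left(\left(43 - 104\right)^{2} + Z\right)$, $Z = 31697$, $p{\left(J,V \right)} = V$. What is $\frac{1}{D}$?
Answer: $\frac{1}{985222506} \approx 1.015 \cdot 10^{-9}$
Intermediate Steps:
$D = 985222506$ ($D = \left(27817 + \frac{28 - 28}{-26 - 22}\right) \left(\left(43 - 104\right)^{2} + 31697\right) = \left(27817 + \frac{0}{-48}\right) \left(\left(-61\right)^{2} + 31697\right) = \left(27817 + 0 \left(- \frac{1}{48}\right)\right) \left(3721 + 31697\right) = \left(27817 + 0\right) 35418 = 27817 \cdot 35418 = 985222506$)
$\frac{1}{D} = \frac{1}{985222506}$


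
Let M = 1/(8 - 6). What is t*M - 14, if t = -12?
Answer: -20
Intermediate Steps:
M = ½ (M = 1/2 = ½ ≈ 0.50000)
t*M - 14 = -12*½ - 14 = -6 - 14 = -20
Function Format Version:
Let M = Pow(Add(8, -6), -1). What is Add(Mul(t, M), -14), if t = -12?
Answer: -20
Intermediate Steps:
M = Rational(1, 2) (M = Pow(2, -1) = Rational(1, 2) ≈ 0.50000)
Add(Mul(t, M), -14) = Add(Mul(-12, Rational(1, 2)), -14) = Add(-6, -14) = -20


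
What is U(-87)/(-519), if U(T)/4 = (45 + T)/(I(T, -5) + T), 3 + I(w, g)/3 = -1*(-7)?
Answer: -56/12975 ≈ -0.0043160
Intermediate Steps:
I(w, g) = 12 (I(w, g) = -9 + 3*(-1*(-7)) = -9 + 3*7 = -9 + 21 = 12)
U(T) = 4*(45 + T)/(12 + T) (U(T) = 4*((45 + T)/(12 + T)) = 4*(45 + T)/(12 + T))
U(-87)/(-519) = (4*(45 - 87)/(12 - 87))/(-519) = (4*(-42)/(-75))*(-1/519) = (4*(-1/75)*(-42))*(-1/519) = (56/25)*(-1/519) = -56/12975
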